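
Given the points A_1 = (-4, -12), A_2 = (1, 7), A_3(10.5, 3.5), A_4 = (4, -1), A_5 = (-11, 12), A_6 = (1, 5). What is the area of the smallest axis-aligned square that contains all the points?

576

The bounding box has width 21.5 and height 24.
An axis-aligned square enclosing the set must have side ≥ max(width, height).
So the minimum side is max(21.5, 24) = 24.
Area = 24² = 576.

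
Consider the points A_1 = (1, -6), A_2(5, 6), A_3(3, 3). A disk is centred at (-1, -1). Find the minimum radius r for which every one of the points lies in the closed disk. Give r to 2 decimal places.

9.22

The required radius is the distance from (-1, -1) to the farthest point.
Squared distances: 29, 85, 32.
Maximum is 85, attained at A_2.
r = √85 ≈ 9.22.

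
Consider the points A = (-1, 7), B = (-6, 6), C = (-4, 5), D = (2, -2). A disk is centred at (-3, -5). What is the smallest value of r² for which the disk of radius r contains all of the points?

The required radius is the distance from (-3, -5) to the farthest point.
Squared distances: 148, 130, 101, 34.
Maximum is 148, attained at A.

148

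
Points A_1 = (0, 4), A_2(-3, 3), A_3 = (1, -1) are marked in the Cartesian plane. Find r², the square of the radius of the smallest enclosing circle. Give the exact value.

Side lengths²: A_1A_2² = 10, A_1A_3² = 26, A_2A_3² = 32.
Since A_2A_3² = 32 < 26 + 10 = 36, the triangle is acute, so the smallest enclosing circle is the circumcircle.
Circumcentre = (-0.75, 1.25), r² = 8.125.

8.125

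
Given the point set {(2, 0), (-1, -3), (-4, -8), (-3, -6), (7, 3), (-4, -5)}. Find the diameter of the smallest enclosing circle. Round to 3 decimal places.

By Welzl's lemma the MEC is supported by two points (diametrically opposite) or three points (on a circumcircle).
The farthest pair is (-4, -8)–(7, 3) with squared distance 242. The circle on this segment as diameter has centre (1.5, -2.5) and r² = 242/4 = 60.5.
Check (2, 0): distance² to centre = 6.5 ≤ 60.5, so it lies inside.
All remaining points lie in this disk, and no smaller disk contains both endpoints, so this is the minimum enclosing circle.
Diameter = 2r = 2√(60.5) ≈ 15.556.

15.556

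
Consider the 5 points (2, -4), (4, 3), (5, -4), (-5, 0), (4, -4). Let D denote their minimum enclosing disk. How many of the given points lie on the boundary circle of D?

3

The minimum enclosing circle of a finite set is fixed by two of the points (as a diameter) or three (as a circumcircle).
The minimum enclosing circle is determined by three boundary points: (4, 3), (5, -4), (-5, 0).
Their circumcentre is (4/11, -12/11) with r² = 3625/121.
The farthest remaining point (4, -4) is at distance² 2624/121 ≤ 3625/121.
The points at distance exactly r from the centre are (4, 3), (5, -4), (-5, 0) — 3 points.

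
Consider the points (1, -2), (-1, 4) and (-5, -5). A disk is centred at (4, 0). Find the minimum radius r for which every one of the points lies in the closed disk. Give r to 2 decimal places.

The required radius is the distance from (4, 0) to the farthest point.
Squared distances: 13, 41, 106.
Maximum is 106, attained at (-5, -5).
r = √106 ≈ 10.30.

10.30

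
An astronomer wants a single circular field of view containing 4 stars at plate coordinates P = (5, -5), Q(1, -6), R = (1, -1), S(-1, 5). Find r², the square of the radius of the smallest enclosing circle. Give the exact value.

36125/1058

The minimum enclosing circle is determined by three boundary points: P, Q, S.
Their circumcentre is (77/46, -9/46) with r² = 36125/1058.
The farthest remaining point R is at distance² 1165/1058 ≤ 36125/1058.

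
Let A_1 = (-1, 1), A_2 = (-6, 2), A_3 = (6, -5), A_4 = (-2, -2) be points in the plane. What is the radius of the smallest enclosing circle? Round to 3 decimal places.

The minimum enclosing circle of a finite set is fixed by two of the points (as a diameter) or three (as a circumcircle).
The farthest pair is A_2–A_3 with squared distance 193. The circle on this segment as diameter has centre (0, -1.5) and r² = 193/4 = 48.25.
Check A_1: distance² to centre = 7.25 ≤ 48.25, so it lies inside.
All remaining points lie in this disk, and no smaller disk contains both endpoints, so this is the minimum enclosing circle.
r = √(48.25) ≈ 6.946.

6.946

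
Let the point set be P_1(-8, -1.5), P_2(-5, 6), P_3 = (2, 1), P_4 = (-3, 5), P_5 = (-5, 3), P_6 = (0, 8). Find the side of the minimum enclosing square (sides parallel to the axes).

10

The bounding box has width 10 and height 9.5.
An axis-aligned square enclosing the set must have side ≥ max(width, height).
So the minimum side is max(10, 9.5) = 10.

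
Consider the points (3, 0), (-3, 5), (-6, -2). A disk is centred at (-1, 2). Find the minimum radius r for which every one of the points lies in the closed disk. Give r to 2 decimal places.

The required radius is the distance from (-1, 2) to the farthest point.
Squared distances: 20, 13, 41.
Maximum is 41, attained at (-6, -2).
r = √41 ≈ 6.40.

6.40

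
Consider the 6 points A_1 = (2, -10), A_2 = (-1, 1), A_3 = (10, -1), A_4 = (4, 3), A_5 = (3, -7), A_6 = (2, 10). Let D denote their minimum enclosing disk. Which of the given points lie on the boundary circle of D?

A_1, A_6

The minimum enclosing circle of a finite set is fixed by two of the points (as a diameter) or three (as a circumcircle).
The farthest pair is A_1–A_6 with squared distance 400. The circle on this segment as diameter has centre (2, 0) and r² = 400/4 = 100.
Check A_2: distance² to centre = 10 ≤ 100, so it lies inside.
All remaining points lie in this disk, and no smaller disk contains both endpoints, so this is the minimum enclosing circle.
The points at distance exactly r from the centre are A_1, A_6 — 2 points.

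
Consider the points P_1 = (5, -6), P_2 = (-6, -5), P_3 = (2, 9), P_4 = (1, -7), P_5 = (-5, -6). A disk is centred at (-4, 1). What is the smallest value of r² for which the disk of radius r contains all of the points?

130

The required radius is the distance from (-4, 1) to the farthest point.
Squared distances: 130, 40, 100, 89, 50.
Maximum is 130, attained at P_1.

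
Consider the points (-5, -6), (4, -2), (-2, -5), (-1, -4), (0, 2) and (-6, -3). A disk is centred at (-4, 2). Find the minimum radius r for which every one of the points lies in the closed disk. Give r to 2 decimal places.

The required radius is the distance from (-4, 2) to the farthest point.
Squared distances: 65, 80, 53, 45, 16, 29.
Maximum is 80, attained at (4, -2).
r = √80 ≈ 8.94.

8.94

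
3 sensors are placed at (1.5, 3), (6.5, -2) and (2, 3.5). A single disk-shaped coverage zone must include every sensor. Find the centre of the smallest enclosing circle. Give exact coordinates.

(4.25, 0.75)

Call the three points A, B, C in the order given.
Side lengths²: AB² = 50, AC² = 0.5, BC² = 50.5.
Since BC² = 50.5 ≥ 50 + 0.5 = 50.5, the angle opposite BC is not acute, so the smallest enclosing circle has BC as diameter.
Centre = midpoint of BC = (4.25, 0.75), r² = 50.5/4 = 12.625.
Centre = (4.25, 0.75).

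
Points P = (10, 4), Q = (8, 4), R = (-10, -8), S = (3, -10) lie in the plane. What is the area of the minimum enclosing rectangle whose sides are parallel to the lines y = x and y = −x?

240

In coordinates u = x + y, v = x − y the rectangle is axis-aligned; the map (x,y)→(u,v) scales areas by 2.
u-values: 14, 12, -18, -7; range = 14 − (-18) = 32.
v-values: 6, 4, -2, 13; range = 13 − (-2) = 15.
Area = (32 × 15) / 2 = 240.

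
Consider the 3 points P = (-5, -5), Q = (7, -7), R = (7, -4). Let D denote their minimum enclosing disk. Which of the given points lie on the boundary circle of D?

Side lengths²: PQ² = 148, PR² = 145, QR² = 9.
Since PQ² = 148 < 145 + 9 = 154, the triangle is acute, so the smallest enclosing circle is the circumcircle.
Circumcentre = (13/12, -5.5), r² = 5365/144.
The points at distance exactly r from the centre are P, Q, R — 3 points.

P, Q, R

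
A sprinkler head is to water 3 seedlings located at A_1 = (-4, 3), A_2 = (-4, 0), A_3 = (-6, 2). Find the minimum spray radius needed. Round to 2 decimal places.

1.58

Side lengths²: A_1A_2² = 9, A_1A_3² = 5, A_2A_3² = 8.
Since A_1A_2² = 9 < 8 + 5 = 13, the triangle is acute, so the smallest enclosing circle is the circumcircle.
Circumcentre = (-4.5, 1.5), r² = 2.5.
r = √(2.5) ≈ 1.58.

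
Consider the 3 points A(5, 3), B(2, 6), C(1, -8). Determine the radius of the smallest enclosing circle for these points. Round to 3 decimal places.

7.018

Side lengths²: AB² = 18, AC² = 137, BC² = 197.
Since BC² = 197 ≥ 137 + 18 = 155, the angle opposite BC is not acute, so the smallest enclosing circle has BC as diameter.
Centre = midpoint of BC = (1.5, -1), r² = 197/4 = 49.25.
r = √(49.25) ≈ 7.018.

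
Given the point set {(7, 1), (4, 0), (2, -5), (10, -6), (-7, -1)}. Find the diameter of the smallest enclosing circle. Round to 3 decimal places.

17.720

By Welzl's lemma the MEC is supported by two points (diametrically opposite) or three points (on a circumcircle).
The farthest pair is (10, -6)–(-7, -1) with squared distance 314. The circle on this segment as diameter has centre (1.5, -3.5) and r² = 314/4 = 78.5.
Check (7, 1): distance² to centre = 50.5 ≤ 78.5, so it lies inside.
All remaining points lie in this disk, and no smaller disk contains both endpoints, so this is the minimum enclosing circle.
Diameter = 2r = 2√(78.5) ≈ 17.720.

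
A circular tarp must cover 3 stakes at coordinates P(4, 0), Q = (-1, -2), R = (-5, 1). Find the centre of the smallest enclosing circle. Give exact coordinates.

(-0.5, 0.5)

Side lengths²: PQ² = 29, PR² = 82, QR² = 25.
Since PR² = 82 ≥ 29 + 25 = 54, the angle opposite PR is not acute, so the smallest enclosing circle has PR as diameter.
Centre = midpoint of PR = (-0.5, 0.5), r² = 82/4 = 20.5.
Centre = (-0.5, 0.5).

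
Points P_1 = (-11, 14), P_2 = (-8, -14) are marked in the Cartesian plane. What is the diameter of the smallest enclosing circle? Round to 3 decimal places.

28.160

The smallest circle enclosing two points has them as diameter endpoints.
Centre = midpoint = (-9.5, 0); r² = |P_1P_2|²/4 = 793/4 = 198.25.
Diameter = 2r = 2√(198.25) ≈ 28.160.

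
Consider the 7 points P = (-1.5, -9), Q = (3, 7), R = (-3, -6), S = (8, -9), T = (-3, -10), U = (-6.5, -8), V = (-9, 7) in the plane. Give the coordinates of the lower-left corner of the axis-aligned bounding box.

(-9, -10)

x-range [-9, 8], y-range [-10, 7].
The lower-left corner is (-9, -10).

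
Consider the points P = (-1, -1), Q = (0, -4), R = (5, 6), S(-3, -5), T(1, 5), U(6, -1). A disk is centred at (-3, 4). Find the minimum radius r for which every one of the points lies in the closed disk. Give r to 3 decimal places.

The required radius is the distance from (-3, 4) to the farthest point.
Squared distances: 29, 73, 68, 81, 17, 106.
Maximum is 106, attained at U.
r = √106 ≈ 10.296.

10.296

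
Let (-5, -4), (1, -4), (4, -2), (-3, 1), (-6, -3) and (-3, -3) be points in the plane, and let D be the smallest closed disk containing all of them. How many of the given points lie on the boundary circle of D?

By Welzl's lemma the MEC is supported by two points (diametrically opposite) or three points (on a circumcircle).
The farthest pair is (4, -2)–(-6, -3) with squared distance 101. The circle on this segment as diameter has centre (-1, -2.5) and r² = 101/4 = 25.25.
Check (-5, -4): distance² to centre = 18.25 ≤ 25.25, so it lies inside.
All remaining points lie in this disk, and no smaller disk contains both endpoints, so this is the minimum enclosing circle.
The points at distance exactly r from the centre are (4, -2), (-6, -3) — 2 points.

2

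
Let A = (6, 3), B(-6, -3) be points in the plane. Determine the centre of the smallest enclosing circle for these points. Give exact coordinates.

(0, 0)

The smallest circle enclosing two points has them as diameter endpoints.
Centre = midpoint = (0, 0); r² = |AB|²/4 = 180/4 = 45.
Centre = (0, 0).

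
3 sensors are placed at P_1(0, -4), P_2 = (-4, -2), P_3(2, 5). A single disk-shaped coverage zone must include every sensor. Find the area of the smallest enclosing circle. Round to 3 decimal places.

Side lengths²: P_1P_2² = 20, P_1P_3² = 85, P_2P_3² = 85.
Since P_2P_3² = 85 < 85 + 20 = 105, the triangle is acute, so the smallest enclosing circle is the circumcircle.
Circumcentre = (-0.125, 0.75), r² = 22.578125.
Area = π·r² = π·22.578125 ≈ 70.931.

70.931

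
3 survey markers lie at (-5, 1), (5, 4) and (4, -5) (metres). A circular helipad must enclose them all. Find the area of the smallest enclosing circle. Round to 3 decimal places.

Call the three points A, B, C in the order given.
Side lengths²: AB² = 109, AC² = 117, BC² = 82.
Since AC² = 117 < 109 + 82 = 191, the triangle is acute, so the smallest enclosing circle is the circumcircle.
Circumcentre = (45/58, -5/58), r² = 58097/1682.
Area = π·r² = π·58097/1682 ≈ 108.512.

108.512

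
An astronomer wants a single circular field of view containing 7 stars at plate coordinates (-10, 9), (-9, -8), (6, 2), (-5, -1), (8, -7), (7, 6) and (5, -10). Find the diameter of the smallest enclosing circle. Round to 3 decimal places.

24.249

A smallest enclosing disk is always determined by at most three of the input points on its boundary.
The minimum enclosing circle is determined by three boundary points: (-10, 9), (8, -7), (5, -10).
Their circumcentre is (-33/17, -1/17) with r² = 42485/289.
The farthest remaining point (7, 6) is at distance² 33713/289 ≤ 42485/289.
Diameter = 2r = 2√(42485/289) ≈ 24.249.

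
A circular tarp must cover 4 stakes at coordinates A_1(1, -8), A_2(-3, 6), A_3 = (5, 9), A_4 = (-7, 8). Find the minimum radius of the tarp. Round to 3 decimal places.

9.405

A smallest enclosing disk is always determined by at most three of the input points on its boundary.
The minimum enclosing circle is determined by three boundary points: A_1, A_3, A_4.
Their circumcentre is (-0.4, 1.3) with r² = 88.45.
The farthest remaining point A_2 is at distance² 28.85 ≤ 88.45.
r = √(88.45) ≈ 9.405.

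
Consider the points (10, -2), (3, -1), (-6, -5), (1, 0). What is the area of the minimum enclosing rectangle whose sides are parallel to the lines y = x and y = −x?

In coordinates u = x + y, v = x − y the rectangle is axis-aligned; the map (x,y)→(u,v) scales areas by 2.
u-values: 8, 2, -11, 1; range = 8 − (-11) = 19.
v-values: 12, 4, -1, 1; range = 12 − (-1) = 13.
Area = (19 × 13) / 2 = 123.5.

123.5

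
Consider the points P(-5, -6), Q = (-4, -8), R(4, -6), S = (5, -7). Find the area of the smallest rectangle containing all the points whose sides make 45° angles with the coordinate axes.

55

In coordinates u = x + y, v = x − y the rectangle is axis-aligned; the map (x,y)→(u,v) scales areas by 2.
u-values: -11, -12, -2, -2; range = -2 − (-12) = 10.
v-values: 1, 4, 10, 12; range = 12 − 1 = 11.
Area = (10 × 11) / 2 = 55.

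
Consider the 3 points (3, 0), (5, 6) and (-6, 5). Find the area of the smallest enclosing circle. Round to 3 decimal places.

Call the three points A, B, C in the order given.
Side lengths²: AB² = 40, AC² = 106, BC² = 122.
Since BC² = 122 < 106 + 40 = 146, the triangle is acute, so the smallest enclosing circle is the circumcircle.
Circumcentre = (-0.40625, 4.46875), r² = 31.572265625.
Area = π·r² = π·31.572265625 ≈ 99.187.

99.187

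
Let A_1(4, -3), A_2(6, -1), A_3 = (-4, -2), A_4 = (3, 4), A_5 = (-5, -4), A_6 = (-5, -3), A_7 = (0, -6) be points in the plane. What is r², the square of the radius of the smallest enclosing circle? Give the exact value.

34.53125

A smallest enclosing disk is always determined by at most three of the input points on its boundary.
The minimum enclosing circle is determined by three boundary points: A_2, A_4, A_5.
Their circumcentre is (0.125, -1.125) with r² = 34.53125.
The farthest remaining point A_6 is at distance² 29.78125 ≤ 34.53125.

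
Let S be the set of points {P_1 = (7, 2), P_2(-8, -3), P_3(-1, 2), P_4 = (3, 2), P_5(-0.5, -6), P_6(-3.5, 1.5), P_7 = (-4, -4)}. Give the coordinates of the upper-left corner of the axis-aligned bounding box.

(-8, 2)

x-range [-8, 7], y-range [-6, 2].
The upper-left corner is (-8, 2).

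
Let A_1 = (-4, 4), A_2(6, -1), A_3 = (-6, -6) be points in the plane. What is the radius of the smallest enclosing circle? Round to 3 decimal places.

6.737

Side lengths²: A_1A_2² = 125, A_1A_3² = 104, A_2A_3² = 169.
Since A_2A_3² = 169 < 125 + 104 = 229, the triangle is acute, so the smallest enclosing circle is the circumcircle.
Circumcentre = (-15/22, -41/22), r² = 10985/242.
r = √(10985/242) ≈ 6.737.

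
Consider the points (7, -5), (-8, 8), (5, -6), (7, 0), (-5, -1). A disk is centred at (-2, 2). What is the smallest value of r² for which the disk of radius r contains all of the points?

130

The required radius is the distance from (-2, 2) to the farthest point.
Squared distances: 130, 72, 113, 85, 18.
Maximum is 130, attained at (7, -5).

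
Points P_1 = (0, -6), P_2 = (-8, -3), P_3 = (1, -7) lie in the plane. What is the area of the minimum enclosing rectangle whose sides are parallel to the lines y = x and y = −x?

In coordinates u = x + y, v = x − y the rectangle is axis-aligned; the map (x,y)→(u,v) scales areas by 2.
u-values: -6, -11, -6; range = -6 − (-11) = 5.
v-values: 6, -5, 8; range = 8 − (-5) = 13.
Area = (5 × 13) / 2 = 32.5.

32.5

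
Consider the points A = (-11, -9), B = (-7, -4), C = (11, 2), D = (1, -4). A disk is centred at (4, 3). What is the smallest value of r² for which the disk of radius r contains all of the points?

The required radius is the distance from (4, 3) to the farthest point.
Squared distances: 369, 170, 50, 58.
Maximum is 369, attained at A.

369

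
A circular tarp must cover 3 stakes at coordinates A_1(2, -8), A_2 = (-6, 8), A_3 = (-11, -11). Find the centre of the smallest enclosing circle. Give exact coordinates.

(-180/29, -61/29)

Side lengths²: A_1A_2² = 320, A_1A_3² = 178, A_2A_3² = 386.
Since A_2A_3² = 386 < 320 + 178 = 498, the triangle is acute, so the smallest enclosing circle is the circumcircle.
Circumcentre = (-180/29, -61/29), r² = 85885/841.
Centre = (-180/29, -61/29).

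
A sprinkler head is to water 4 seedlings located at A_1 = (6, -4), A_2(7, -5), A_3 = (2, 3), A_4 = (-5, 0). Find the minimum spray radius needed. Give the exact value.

6.5

A smallest enclosing disk is always determined by at most three of the input points on its boundary.
The farthest pair is A_2–A_4 with squared distance 169. The circle on this segment as diameter has centre (1, -2.5) and r² = 169/4 = 42.25.
Check A_1: distance² to centre = 27.25 ≤ 42.25, so it lies inside.
All remaining points lie in this disk, and no smaller disk contains both endpoints, so this is the minimum enclosing circle.
r = √(42.25) = 6.5.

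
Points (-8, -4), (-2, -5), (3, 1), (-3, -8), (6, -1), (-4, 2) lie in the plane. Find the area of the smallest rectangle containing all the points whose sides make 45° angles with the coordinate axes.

In coordinates u = x + y, v = x − y the rectangle is axis-aligned; the map (x,y)→(u,v) scales areas by 2.
u-values: -12, -7, 4, -11, 5, -2; range = 5 − (-12) = 17.
v-values: -4, 3, 2, 5, 7, -6; range = 7 − (-6) = 13.
Area = (17 × 13) / 2 = 110.5.

110.5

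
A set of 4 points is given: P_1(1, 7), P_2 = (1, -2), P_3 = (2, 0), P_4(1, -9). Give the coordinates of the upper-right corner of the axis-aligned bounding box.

(2, 7)

x-range [1, 2], y-range [-9, 7].
The upper-right corner is (2, 7).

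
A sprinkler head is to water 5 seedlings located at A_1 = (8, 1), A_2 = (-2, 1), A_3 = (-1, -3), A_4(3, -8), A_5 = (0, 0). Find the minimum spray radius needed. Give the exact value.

53/9

The minimum enclosing circle of a finite set is fixed by two of the points (as a diameter) or three (as a circumcircle).
The minimum enclosing circle is determined by three boundary points: A_1, A_2, A_4.
Their circumcentre is (3, -19/9) with r² = 2809/81.
The farthest remaining point A_3 is at distance² 1360/81 ≤ 2809/81.
r = √(2809/81) = 53/9.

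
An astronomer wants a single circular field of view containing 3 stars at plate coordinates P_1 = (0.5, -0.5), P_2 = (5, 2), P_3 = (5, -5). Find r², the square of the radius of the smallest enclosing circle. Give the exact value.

Side lengths²: P_1P_2² = 26.5, P_1P_3² = 40.5, P_2P_3² = 49.
Since P_2P_3² = 49 < 40.5 + 26.5 = 67, the triangle is acute, so the smallest enclosing circle is the circumcircle.
Circumcentre = (4, -1.5), r² = 13.25.

13.25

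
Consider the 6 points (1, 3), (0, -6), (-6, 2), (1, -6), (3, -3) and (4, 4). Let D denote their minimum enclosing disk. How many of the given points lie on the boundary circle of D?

3

A smallest enclosing disk is always determined by at most three of the input points on its boundary.
The minimum enclosing circle is determined by three boundary points: (-6, 2), (1, -6), (4, 4).
Their circumcentre is (-35/94, -13/94) with r² = 160121/4418.
The farthest remaining point (0, -6) is at distance² 152413/4418 ≤ 160121/4418.
The points at distance exactly r from the centre are (-6, 2), (1, -6), (4, 4) — 3 points.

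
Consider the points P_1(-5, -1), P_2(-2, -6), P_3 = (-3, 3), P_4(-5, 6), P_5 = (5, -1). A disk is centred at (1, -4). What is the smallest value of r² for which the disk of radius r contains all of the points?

136

The required radius is the distance from (1, -4) to the farthest point.
Squared distances: 45, 13, 65, 136, 25.
Maximum is 136, attained at P_4.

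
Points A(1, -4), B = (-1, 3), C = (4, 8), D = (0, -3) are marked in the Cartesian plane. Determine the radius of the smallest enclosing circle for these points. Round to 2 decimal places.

A smallest enclosing disk is always determined by at most three of the input points on its boundary.
The farthest pair is A–C with squared distance 153. The circle on this segment as diameter has centre (2.5, 2) and r² = 153/4 = 38.25.
Check B: distance² to centre = 13.25 ≤ 38.25, so it lies inside.
All remaining points lie in this disk, and no smaller disk contains both endpoints, so this is the minimum enclosing circle.
r = √(38.25) ≈ 6.18.

6.18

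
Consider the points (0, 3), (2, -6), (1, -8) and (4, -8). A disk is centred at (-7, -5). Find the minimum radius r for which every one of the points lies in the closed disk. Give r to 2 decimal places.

The required radius is the distance from (-7, -5) to the farthest point.
Squared distances: 113, 82, 73, 130.
Maximum is 130, attained at (4, -8).
r = √130 ≈ 11.40.

11.40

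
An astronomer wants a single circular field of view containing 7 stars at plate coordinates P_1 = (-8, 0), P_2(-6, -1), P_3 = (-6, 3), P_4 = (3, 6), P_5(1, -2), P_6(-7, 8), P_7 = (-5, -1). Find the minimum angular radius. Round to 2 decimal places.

The minimum enclosing circle of a finite set is fixed by two of the points (as a diameter) or three (as a circumcircle).
The minimum enclosing circle is determined by three boundary points: P_4, P_5, P_6.
Their circumcentre is (-58/21, 67/21) with r² = 18122/441.
The farthest remaining point P_1 is at distance² 16589/441 ≤ 18122/441.
r = √(18122/441) ≈ 6.41.

6.41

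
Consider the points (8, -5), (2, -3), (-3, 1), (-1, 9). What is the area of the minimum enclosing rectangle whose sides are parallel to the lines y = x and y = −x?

115

In coordinates u = x + y, v = x − y the rectangle is axis-aligned; the map (x,y)→(u,v) scales areas by 2.
u-values: 3, -1, -2, 8; range = 8 − (-2) = 10.
v-values: 13, 5, -4, -10; range = 13 − (-10) = 23.
Area = (10 × 23) / 2 = 115.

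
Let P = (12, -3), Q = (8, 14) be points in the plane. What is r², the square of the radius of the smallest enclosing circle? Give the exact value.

76.25

The smallest circle enclosing two points has them as diameter endpoints.
Centre = midpoint = (10, 5.5); r² = |PQ|²/4 = 305/4 = 76.25.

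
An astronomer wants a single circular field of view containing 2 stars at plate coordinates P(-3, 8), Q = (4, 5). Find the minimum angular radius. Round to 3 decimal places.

The smallest circle enclosing two points has them as diameter endpoints.
Centre = midpoint = (0.5, 6.5); r² = |PQ|²/4 = 58/4 = 14.5.
r = √(14.5) ≈ 3.808.

3.808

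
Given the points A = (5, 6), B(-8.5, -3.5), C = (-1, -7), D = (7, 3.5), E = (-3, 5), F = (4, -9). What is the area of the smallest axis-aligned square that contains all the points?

240.25

The bounding box has width 15.5 and height 15.
An axis-aligned square enclosing the set must have side ≥ max(width, height).
So the minimum side is max(15.5, 15) = 15.5.
Area = 15.5² = 240.25.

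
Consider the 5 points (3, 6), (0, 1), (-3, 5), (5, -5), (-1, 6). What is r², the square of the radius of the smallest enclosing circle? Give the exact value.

The minimum enclosing circle of a finite set is fixed by two of the points (as a diameter) or three (as a circumcircle).
The farthest pair is (-3, 5)–(5, -5) with squared distance 164. The circle on this segment as diameter has centre (1, 0) and r² = 164/4 = 41.
Check (3, 6): distance² to centre = 40 ≤ 41, so it lies inside.
All remaining points lie in this disk, and no smaller disk contains both endpoints, so this is the minimum enclosing circle.

41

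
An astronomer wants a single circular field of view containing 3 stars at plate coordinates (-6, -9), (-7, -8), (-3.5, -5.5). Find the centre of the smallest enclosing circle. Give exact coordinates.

(-121/24, -169/24)

Call the three points A, B, C in the order given.
Side lengths²: AB² = 2, AC² = 18.5, BC² = 18.5.
Since BC² = 18.5 < 18.5 + 2 = 20.5, the triangle is acute, so the smallest enclosing circle is the circumcircle.
Circumcentre = (-121/24, -169/24), r² = 1369/288.
Centre = (-121/24, -169/24).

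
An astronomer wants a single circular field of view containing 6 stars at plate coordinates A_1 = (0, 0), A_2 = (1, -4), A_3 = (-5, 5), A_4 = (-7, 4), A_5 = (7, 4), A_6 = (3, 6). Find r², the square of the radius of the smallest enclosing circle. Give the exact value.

50

The minimum enclosing circle is determined by three boundary points: A_2, A_4, A_5.
Their circumcentre is (0, 3) with r² = 50.
The farthest remaining point A_3 is at distance² 29 ≤ 50.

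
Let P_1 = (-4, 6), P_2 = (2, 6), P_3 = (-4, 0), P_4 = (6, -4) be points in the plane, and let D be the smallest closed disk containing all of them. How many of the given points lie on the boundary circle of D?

The farthest pair is P_1–P_4 with squared distance 200. The circle on this segment as diameter has centre (1, 1) and r² = 200/4 = 50.
Check P_2: distance² to centre = 26 ≤ 50, so it lies inside.
All remaining points lie in this disk, and no smaller disk contains both endpoints, so this is the minimum enclosing circle.
The points at distance exactly r from the centre are P_1, P_4 — 2 points.

2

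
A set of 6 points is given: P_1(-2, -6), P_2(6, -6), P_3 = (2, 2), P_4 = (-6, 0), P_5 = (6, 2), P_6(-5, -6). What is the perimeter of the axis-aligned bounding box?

Width = max x − min x = 6 − (-6) = 12.
Height = max y − min y = 2 − (-6) = 8.
Perimeter = 2(12 + 8) = 40.

40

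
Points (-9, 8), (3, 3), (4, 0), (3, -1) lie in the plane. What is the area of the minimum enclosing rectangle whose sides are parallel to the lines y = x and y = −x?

73.5

In coordinates u = x + y, v = x − y the rectangle is axis-aligned; the map (x,y)→(u,v) scales areas by 2.
u-values: -1, 6, 4, 2; range = 6 − (-1) = 7.
v-values: -17, 0, 4, 4; range = 4 − (-17) = 21.
Area = (7 × 21) / 2 = 73.5.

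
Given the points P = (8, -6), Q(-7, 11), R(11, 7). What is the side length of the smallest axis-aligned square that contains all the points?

18

The bounding box has width 18 and height 17.
An axis-aligned square enclosing the set must have side ≥ max(width, height).
So the minimum side is max(18, 17) = 18.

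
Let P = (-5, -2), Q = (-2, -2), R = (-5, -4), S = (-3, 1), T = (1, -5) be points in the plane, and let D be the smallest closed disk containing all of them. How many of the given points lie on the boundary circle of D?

By Welzl's lemma the MEC is supported by two points (diametrically opposite) or three points (on a circumcircle).
The minimum enclosing circle is determined by three boundary points: R, S, T.
Their circumcentre is (-1.65625, -2.4375) with r² = 13.6220703125.
The farthest remaining point P is at distance² 11.3720703125 ≤ 13.6220703125.
The points at distance exactly r from the centre are R, S, T — 3 points.

3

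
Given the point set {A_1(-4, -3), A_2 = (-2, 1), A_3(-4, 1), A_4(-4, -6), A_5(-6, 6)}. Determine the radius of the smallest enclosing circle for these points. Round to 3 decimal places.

The farthest pair is A_4–A_5 with squared distance 148. The circle on this segment as diameter has centre (-5, 0) and r² = 148/4 = 37.
Check A_1: distance² to centre = 10 ≤ 37, so it lies inside.
All remaining points lie in this disk, and no smaller disk contains both endpoints, so this is the minimum enclosing circle.
r = √37 ≈ 6.083.

6.083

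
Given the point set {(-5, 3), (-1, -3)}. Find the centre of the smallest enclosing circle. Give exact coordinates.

The smallest circle enclosing two points has them as diameter endpoints.
Centre = midpoint = (-3, 0); r² = |(-5, 3)−(-1, -3)|²/4 = 52/4 = 13.
Centre = (-3, 0).

(-3, 0)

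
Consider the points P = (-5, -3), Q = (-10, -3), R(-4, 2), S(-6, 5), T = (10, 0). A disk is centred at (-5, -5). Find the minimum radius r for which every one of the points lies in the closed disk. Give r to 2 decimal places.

15.81

The required radius is the distance from (-5, -5) to the farthest point.
Squared distances: 4, 29, 50, 101, 250.
Maximum is 250, attained at T.
r = √250 ≈ 15.81.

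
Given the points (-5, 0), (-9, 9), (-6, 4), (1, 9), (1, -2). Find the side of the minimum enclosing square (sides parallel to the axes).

11

The bounding box has width 10 and height 11.
An axis-aligned square enclosing the set must have side ≥ max(width, height).
So the minimum side is max(10, 11) = 11.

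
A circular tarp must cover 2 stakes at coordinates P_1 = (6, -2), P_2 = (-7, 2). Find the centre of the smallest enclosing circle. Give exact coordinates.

(-0.5, 0)

The smallest circle enclosing two points has them as diameter endpoints.
Centre = midpoint = (-0.5, 0); r² = |P_1P_2|²/4 = 185/4 = 46.25.
Centre = (-0.5, 0).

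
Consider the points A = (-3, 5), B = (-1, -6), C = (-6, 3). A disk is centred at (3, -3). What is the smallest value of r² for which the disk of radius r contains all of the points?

117

The required radius is the distance from (3, -3) to the farthest point.
Squared distances: 100, 25, 117.
Maximum is 117, attained at C.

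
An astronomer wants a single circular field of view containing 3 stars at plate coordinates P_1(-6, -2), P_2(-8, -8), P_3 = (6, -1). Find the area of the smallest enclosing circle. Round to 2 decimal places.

Side lengths²: P_1P_2² = 40, P_1P_3² = 145, P_2P_3² = 245.
Since P_2P_3² = 245 ≥ 145 + 40 = 185, the angle opposite P_2P_3 is not acute, so the smallest enclosing circle has P_2P_3 as diameter.
Centre = midpoint of P_2P_3 = (-1, -4.5), r² = 245/4 = 61.25.
Area = π·r² = π·61.25 ≈ 192.42.

192.42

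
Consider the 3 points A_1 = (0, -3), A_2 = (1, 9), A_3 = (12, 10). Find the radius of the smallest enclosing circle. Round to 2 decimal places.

8.85

Side lengths²: A_1A_2² = 145, A_1A_3² = 313, A_2A_3² = 122.
Since A_1A_3² = 313 ≥ 145 + 122 = 267, the angle opposite A_1A_3 is not acute, so the smallest enclosing circle has A_1A_3 as diameter.
Centre = midpoint of A_1A_3 = (6, 3.5), r² = 313/4 = 78.25.
r = √(78.25) ≈ 8.85.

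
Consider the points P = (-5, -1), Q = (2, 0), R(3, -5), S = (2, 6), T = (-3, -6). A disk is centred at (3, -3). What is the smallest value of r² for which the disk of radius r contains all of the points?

82

The required radius is the distance from (3, -3) to the farthest point.
Squared distances: 68, 10, 4, 82, 45.
Maximum is 82, attained at S.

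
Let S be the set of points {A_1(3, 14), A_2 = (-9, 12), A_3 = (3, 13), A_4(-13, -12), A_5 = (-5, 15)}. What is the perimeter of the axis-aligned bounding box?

Width = max x − min x = 3 − (-13) = 16.
Height = max y − min y = 15 − (-12) = 27.
Perimeter = 2(16 + 27) = 86.

86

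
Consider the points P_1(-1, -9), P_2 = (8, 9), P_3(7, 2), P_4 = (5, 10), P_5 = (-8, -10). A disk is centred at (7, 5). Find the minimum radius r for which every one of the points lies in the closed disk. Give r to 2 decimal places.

21.21

The required radius is the distance from (7, 5) to the farthest point.
Squared distances: 260, 17, 9, 29, 450.
Maximum is 450, attained at P_5.
r = √450 ≈ 21.21.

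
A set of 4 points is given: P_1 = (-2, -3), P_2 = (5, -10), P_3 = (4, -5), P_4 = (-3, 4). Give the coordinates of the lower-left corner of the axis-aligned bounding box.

(-3, -10)

x-range [-3, 5], y-range [-10, 4].
The lower-left corner is (-3, -10).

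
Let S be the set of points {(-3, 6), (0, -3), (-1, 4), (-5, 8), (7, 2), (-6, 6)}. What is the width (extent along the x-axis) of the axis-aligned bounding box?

13

max x = 7, min x = -6, so width = 13.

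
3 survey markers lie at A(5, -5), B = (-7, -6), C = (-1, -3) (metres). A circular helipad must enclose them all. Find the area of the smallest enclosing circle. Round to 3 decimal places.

Side lengths²: AB² = 145, AC² = 40, BC² = 45.
Since AB² = 145 ≥ 45 + 40 = 85, the angle opposite AB is not acute, so the smallest enclosing circle has AB as diameter.
Centre = midpoint of AB = (-1, -5.5), r² = 145/4 = 36.25.
Area = π·r² = π·36.25 ≈ 113.883.

113.883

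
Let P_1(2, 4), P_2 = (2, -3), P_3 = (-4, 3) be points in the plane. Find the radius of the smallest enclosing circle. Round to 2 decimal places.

4.30

Side lengths²: P_1P_2² = 49, P_1P_3² = 37, P_2P_3² = 72.
Since P_2P_3² = 72 < 49 + 37 = 86, the triangle is acute, so the smallest enclosing circle is the circumcircle.
Circumcentre = (-0.5, 0.5), r² = 18.5.
r = √(18.5) ≈ 4.30.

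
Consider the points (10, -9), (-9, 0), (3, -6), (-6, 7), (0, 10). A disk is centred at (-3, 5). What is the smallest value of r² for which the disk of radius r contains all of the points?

365

The required radius is the distance from (-3, 5) to the farthest point.
Squared distances: 365, 61, 157, 13, 34.
Maximum is 365, attained at (10, -9).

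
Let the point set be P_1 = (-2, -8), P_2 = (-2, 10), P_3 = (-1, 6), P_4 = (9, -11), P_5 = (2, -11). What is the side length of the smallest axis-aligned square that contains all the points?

The bounding box has width 11 and height 21.
An axis-aligned square enclosing the set must have side ≥ max(width, height).
So the minimum side is max(11, 21) = 21.

21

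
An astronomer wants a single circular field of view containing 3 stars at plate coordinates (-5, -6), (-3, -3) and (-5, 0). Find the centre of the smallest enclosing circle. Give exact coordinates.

Call the three points A, B, C in the order given.
Side lengths²: AB² = 13, AC² = 36, BC² = 13.
Since AC² = 36 ≥ 13 + 13 = 26, the angle opposite AC is not acute, so the smallest enclosing circle has AC as diameter.
Centre = midpoint of AC = (-5, -3), r² = 36/4 = 9.
Centre = (-5, -3).

(-5, -3)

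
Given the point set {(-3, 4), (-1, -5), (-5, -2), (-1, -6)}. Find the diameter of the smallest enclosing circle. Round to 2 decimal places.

By Welzl's lemma the MEC is supported by two points (diametrically opposite) or three points (on a circumcircle).
The farthest pair is (-3, 4)–(-1, -6) with squared distance 104. The circle on this segment as diameter has centre (-2, -1) and r² = 104/4 = 26.
Check (-1, -5): distance² to centre = 17 ≤ 26, so it lies inside.
All remaining points lie in this disk, and no smaller disk contains both endpoints, so this is the minimum enclosing circle.
Diameter = 2r = 2√26 ≈ 10.20.

10.20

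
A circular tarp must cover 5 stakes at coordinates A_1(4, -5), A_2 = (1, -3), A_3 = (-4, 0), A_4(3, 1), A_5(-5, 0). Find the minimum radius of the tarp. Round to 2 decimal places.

5.15

The minimum enclosing circle of a finite set is fixed by two of the points (as a diameter) or three (as a circumcircle).
The farthest pair is A_1–A_5 with squared distance 106. The circle on this segment as diameter has centre (-0.5, -2.5) and r² = 106/4 = 26.5.
Check A_2: distance² to centre = 2.5 ≤ 26.5, so it lies inside.
All remaining points lie in this disk, and no smaller disk contains both endpoints, so this is the minimum enclosing circle.
r = √(26.5) ≈ 5.15.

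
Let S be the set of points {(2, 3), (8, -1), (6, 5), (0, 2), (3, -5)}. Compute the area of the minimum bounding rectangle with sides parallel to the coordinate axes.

x ranges over [0, 8], width 8.
y ranges over [-5, 5], height 10.
Area = 8 × 10 = 80.

80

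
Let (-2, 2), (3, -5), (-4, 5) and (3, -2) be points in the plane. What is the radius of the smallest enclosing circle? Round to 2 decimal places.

6.10

A smallest enclosing disk is always determined by at most three of the input points on its boundary.
The farthest pair is (3, -5)–(-4, 5) with squared distance 149. The circle on this segment as diameter has centre (-0.5, 0) and r² = 149/4 = 37.25.
Check (-2, 2): distance² to centre = 6.25 ≤ 37.25, so it lies inside.
All remaining points lie in this disk, and no smaller disk contains both endpoints, so this is the minimum enclosing circle.
r = √(37.25) ≈ 6.10.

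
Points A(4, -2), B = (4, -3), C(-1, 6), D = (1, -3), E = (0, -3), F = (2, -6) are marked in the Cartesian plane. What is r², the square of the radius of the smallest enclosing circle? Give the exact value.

38.25

The minimum enclosing circle of a finite set is fixed by two of the points (as a diameter) or three (as a circumcircle).
The farthest pair is C–F with squared distance 153. The circle on this segment as diameter has centre (0.5, 0) and r² = 153/4 = 38.25.
Check A: distance² to centre = 16.25 ≤ 38.25, so it lies inside.
All remaining points lie in this disk, and no smaller disk contains both endpoints, so this is the minimum enclosing circle.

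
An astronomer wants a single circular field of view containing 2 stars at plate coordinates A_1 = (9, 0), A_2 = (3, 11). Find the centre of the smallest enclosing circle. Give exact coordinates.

(6, 5.5)

The smallest circle enclosing two points has them as diameter endpoints.
Centre = midpoint = (6, 5.5); r² = |A_1A_2|²/4 = 157/4 = 39.25.
Centre = (6, 5.5).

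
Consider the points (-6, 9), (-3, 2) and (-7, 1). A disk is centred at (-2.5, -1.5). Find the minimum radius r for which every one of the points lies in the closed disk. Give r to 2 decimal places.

The required radius is the distance from (-2.5, -1.5) to the farthest point.
Squared distances: 122.5, 12.5, 26.5.
Maximum is 122.5, attained at (-6, 9).
r = √(122.5) ≈ 11.07.

11.07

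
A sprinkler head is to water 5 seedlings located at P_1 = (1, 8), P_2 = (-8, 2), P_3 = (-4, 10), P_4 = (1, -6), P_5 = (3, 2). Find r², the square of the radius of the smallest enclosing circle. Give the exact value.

70.25

By Welzl's lemma the MEC is supported by two points (diametrically opposite) or three points (on a circumcircle).
The farthest pair is P_3–P_4 with squared distance 281. The circle on this segment as diameter has centre (-1.5, 2) and r² = 281/4 = 70.25.
Check P_1: distance² to centre = 42.25 ≤ 70.25, so it lies inside.
All remaining points lie in this disk, and no smaller disk contains both endpoints, so this is the minimum enclosing circle.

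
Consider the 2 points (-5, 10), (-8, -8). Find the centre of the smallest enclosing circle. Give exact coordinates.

(-6.5, 1)

The smallest circle enclosing two points has them as diameter endpoints.
Centre = midpoint = (-6.5, 1); r² = |(-5, 10)−(-8, -8)|²/4 = 333/4 = 83.25.
Centre = (-6.5, 1).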